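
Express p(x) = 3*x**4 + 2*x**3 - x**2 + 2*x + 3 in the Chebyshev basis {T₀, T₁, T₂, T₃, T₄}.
(29/8)T₀ + (7/2)T₁ + T₂ + (1/2)T₃ + (3/8)T₄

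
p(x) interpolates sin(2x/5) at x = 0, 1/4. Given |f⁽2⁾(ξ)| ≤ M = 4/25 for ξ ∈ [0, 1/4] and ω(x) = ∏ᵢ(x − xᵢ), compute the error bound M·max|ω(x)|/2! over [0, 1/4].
1/800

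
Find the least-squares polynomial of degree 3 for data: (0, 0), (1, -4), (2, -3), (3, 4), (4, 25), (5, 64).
-19/126 + (-2435/756)x + (-115/126)x² + (89/108)x³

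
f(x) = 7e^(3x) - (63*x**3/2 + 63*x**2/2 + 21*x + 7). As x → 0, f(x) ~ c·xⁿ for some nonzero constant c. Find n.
4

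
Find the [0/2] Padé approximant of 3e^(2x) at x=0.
3/(2*x**2 - 2*x + 1)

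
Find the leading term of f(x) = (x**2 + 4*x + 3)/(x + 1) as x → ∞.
x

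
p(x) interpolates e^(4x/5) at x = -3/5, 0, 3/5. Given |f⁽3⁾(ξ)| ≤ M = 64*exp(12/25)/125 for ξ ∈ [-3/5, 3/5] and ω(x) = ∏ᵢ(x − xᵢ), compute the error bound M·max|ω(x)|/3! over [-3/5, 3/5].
64*sqrt(3)*exp(12/25)/15625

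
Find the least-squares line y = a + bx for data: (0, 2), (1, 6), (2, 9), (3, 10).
a = 27/10, b = 27/10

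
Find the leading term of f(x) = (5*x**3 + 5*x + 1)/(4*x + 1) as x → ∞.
5*x**2/4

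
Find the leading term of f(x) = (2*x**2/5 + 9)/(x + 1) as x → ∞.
2*x/5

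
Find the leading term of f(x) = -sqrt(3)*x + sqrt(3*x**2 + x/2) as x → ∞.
sqrt(3)/12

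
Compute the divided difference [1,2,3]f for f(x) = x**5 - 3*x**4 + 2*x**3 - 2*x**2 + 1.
25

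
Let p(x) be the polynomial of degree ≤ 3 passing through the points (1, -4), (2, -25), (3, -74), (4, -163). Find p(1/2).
-1/4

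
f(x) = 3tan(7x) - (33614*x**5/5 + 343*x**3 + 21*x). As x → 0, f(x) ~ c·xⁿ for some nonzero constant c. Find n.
7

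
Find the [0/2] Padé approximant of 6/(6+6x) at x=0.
1/(x + 1)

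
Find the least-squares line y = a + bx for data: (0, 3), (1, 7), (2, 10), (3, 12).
a = 7/2, b = 3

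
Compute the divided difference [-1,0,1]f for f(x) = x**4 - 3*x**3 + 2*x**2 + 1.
3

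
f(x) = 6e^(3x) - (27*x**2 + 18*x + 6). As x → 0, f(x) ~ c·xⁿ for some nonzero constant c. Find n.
3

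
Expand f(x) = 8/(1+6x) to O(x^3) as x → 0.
8 - 48*x + 288*x**2 + O(x**3)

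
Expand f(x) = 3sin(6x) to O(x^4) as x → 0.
18*x - 108*x**3 + O(x**4)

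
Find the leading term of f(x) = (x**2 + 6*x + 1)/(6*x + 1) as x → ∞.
x/6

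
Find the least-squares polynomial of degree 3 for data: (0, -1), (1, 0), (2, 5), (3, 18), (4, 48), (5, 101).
-139/126 + (1807/756)x + (-515/252)x² + (61/54)x³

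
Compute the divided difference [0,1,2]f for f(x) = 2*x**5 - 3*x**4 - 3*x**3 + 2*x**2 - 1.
2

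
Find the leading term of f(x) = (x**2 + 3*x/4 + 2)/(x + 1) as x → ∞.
x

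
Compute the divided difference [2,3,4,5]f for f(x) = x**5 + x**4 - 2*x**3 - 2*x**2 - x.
137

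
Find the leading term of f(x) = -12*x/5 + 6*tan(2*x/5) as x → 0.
16*x**3/125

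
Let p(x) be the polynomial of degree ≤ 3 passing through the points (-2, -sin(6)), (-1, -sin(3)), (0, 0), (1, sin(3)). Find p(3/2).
5*sin(6)/16 + 7*sin(3)/8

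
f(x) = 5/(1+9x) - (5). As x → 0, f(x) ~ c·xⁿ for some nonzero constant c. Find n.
1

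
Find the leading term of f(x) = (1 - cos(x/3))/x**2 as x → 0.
1/18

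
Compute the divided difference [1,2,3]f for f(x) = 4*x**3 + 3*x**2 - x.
27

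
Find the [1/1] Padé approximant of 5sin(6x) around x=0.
30*x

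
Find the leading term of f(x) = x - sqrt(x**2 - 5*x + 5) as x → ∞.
5/2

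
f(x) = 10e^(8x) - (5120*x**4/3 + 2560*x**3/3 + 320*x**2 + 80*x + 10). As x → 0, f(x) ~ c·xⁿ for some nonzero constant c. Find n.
5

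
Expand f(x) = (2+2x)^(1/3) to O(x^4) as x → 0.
2**(1/3) + 2**(1/3)*x/3 - 2**(1/3)*x**2/9 + 5*2**(1/3)*x**3/81 + O(x**4)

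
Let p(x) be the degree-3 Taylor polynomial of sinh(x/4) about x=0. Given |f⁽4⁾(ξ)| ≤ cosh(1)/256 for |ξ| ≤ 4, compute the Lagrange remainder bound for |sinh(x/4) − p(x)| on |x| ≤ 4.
cosh(1)/24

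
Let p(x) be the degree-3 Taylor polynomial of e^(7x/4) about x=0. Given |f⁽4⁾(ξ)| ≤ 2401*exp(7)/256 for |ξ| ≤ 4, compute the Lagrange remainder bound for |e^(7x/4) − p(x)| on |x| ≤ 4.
2401*exp(7)/24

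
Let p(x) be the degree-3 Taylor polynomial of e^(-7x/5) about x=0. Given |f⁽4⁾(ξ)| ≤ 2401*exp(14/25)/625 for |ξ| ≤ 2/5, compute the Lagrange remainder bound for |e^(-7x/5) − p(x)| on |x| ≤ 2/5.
4802*exp(14/25)/1171875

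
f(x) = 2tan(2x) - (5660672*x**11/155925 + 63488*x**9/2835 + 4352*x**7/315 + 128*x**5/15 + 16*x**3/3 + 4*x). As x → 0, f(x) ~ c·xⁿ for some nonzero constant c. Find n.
13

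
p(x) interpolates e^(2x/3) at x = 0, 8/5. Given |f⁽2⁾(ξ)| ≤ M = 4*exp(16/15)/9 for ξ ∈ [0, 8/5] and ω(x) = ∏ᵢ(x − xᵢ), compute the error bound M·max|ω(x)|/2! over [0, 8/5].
32*exp(16/15)/225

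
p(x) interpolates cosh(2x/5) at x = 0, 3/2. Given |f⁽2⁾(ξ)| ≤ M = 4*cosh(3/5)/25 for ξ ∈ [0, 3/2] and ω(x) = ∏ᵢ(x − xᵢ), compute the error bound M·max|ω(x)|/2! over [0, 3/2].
9*cosh(3/5)/200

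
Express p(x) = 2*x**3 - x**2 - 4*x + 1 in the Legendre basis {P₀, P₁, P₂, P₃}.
(2/3)P₀ + (-14/5)P₁ + (-2/3)P₂ + (4/5)P₃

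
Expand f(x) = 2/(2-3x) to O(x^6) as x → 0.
1 + 3*x/2 + 9*x**2/4 + 27*x**3/8 + 81*x**4/16 + 243*x**5/32 + O(x**6)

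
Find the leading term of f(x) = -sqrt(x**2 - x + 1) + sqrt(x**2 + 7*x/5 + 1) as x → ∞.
6/5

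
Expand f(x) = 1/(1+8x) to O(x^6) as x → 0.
1 - 8*x + 64*x**2 - 512*x**3 + 4096*x**4 - 32768*x**5 + O(x**6)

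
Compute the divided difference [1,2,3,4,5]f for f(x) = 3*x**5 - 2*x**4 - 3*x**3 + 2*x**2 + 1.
43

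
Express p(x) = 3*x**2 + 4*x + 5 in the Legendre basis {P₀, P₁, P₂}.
(6)P₀ + (4)P₁ + (2)P₂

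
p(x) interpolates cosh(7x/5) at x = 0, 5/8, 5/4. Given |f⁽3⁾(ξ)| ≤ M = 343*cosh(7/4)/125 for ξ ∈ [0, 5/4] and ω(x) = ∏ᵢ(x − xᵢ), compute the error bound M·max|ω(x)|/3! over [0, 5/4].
343*sqrt(3)*cosh(7/4)/13824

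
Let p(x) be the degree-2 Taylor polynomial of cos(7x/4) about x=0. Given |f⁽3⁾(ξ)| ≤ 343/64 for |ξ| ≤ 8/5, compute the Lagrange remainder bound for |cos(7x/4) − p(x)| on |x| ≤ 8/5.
1372/375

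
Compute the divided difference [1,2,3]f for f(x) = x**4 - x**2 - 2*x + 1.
24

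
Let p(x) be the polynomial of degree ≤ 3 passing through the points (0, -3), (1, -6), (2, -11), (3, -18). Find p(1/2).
-17/4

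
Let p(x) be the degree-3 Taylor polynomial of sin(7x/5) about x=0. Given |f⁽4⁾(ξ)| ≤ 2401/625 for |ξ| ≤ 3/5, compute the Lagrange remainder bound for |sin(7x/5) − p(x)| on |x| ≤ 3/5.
64827/3125000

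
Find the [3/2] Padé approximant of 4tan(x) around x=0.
4*x*(15 - x**2)/(15*(1 - 2*x**2/5))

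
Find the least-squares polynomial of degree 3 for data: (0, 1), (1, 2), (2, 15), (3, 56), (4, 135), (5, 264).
74/63 + (-1007/378)x + (109/126)x² + (55/27)x³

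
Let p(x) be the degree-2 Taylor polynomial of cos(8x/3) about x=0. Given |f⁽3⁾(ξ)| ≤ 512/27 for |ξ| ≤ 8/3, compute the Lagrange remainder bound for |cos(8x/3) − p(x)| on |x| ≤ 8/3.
131072/2187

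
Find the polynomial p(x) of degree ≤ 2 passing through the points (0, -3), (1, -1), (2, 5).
2*x**2 - 3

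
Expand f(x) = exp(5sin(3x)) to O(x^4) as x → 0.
1 + 15*x + 225*x**2/2 + 540*x**3 + O(x**4)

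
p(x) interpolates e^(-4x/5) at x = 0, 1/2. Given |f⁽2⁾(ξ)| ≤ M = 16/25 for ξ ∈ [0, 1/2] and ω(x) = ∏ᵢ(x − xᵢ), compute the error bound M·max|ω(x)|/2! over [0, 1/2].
1/50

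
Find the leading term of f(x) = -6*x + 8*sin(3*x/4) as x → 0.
-9*x**3/16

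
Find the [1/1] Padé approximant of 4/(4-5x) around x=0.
1/(1 - 5*x/4)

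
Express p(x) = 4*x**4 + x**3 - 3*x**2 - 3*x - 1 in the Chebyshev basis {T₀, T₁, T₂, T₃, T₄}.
-T₀ + (-9/4)T₁ + (1/2)T₂ + (1/4)T₃ + (1/2)T₄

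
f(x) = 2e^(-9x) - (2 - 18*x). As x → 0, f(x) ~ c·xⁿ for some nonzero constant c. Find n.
2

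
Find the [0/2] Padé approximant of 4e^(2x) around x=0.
4/(2*x**2 - 2*x + 1)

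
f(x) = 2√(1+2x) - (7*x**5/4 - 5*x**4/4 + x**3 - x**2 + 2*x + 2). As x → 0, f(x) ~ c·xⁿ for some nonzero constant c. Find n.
6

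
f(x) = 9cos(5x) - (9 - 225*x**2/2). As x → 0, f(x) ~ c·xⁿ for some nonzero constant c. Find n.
4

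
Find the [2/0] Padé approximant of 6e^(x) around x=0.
3*x**2 + 6*x + 6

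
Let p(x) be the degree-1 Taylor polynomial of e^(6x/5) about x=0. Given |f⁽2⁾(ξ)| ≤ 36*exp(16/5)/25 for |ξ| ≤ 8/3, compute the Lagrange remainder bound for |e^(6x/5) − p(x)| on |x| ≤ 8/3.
128*exp(16/5)/25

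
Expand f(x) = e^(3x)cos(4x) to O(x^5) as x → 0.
1 + 3*x - 7*x**2/2 - 39*x**3/2 - 527*x**4/24 + O(x**5)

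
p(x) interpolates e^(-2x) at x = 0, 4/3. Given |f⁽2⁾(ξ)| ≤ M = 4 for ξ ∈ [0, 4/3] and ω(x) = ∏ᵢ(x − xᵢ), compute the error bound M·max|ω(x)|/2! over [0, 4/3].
8/9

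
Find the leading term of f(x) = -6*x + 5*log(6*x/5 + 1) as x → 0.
-18*x**2/5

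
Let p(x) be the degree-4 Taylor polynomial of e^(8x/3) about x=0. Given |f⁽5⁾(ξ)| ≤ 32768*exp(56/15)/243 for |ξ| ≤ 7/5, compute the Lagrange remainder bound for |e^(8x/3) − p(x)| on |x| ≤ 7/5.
68841472*exp(56/15)/11390625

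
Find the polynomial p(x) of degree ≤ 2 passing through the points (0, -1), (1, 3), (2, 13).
3*x**2 + x - 1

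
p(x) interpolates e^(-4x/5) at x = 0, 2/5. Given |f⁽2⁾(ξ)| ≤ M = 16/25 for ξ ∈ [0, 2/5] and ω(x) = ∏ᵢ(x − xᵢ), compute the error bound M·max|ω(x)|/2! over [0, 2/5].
8/625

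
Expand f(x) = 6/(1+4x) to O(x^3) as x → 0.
6 - 24*x + 96*x**2 + O(x**3)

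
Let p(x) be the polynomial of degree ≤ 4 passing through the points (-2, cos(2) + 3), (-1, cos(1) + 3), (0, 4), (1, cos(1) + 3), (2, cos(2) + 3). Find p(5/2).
-75*cos(1)/16 + 175*cos(2)/64 + 381/64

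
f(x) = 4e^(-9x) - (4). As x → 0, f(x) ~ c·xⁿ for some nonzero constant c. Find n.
1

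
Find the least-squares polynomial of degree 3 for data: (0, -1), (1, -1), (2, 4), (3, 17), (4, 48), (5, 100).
-19/18 + (49/108)x + (-41/36)x² + (55/54)x³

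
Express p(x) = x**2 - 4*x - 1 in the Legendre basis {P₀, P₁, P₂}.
(-2/3)P₀ + (-4)P₁ + (2/3)P₂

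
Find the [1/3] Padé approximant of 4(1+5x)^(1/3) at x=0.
(50*x/3 + 4)/(125*x**3/81 - 25*x**2/18 + 5*x/2 + 1)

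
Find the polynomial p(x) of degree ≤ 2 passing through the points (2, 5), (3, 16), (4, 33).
3*x**2 - 4*x + 1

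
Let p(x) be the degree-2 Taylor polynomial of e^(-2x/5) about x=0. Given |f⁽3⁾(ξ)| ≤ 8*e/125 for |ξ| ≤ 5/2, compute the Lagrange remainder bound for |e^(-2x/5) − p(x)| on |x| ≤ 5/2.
e/6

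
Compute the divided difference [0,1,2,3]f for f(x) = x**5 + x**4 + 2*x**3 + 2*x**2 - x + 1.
33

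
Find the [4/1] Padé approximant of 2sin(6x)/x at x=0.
648*x**4/5 - 72*x**2 + 12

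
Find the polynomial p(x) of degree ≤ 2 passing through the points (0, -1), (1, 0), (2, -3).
-2*x**2 + 3*x - 1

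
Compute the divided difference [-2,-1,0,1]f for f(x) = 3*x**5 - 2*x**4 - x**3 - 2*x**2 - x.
18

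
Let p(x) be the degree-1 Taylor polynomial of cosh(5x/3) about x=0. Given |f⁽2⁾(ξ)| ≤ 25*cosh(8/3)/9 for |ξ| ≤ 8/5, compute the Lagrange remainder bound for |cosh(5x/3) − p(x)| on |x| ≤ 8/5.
32*cosh(8/3)/9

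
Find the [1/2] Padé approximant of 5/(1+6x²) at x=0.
5/(6*x**2 + 1)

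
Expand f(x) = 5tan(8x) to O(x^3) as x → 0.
40*x + O(x**3)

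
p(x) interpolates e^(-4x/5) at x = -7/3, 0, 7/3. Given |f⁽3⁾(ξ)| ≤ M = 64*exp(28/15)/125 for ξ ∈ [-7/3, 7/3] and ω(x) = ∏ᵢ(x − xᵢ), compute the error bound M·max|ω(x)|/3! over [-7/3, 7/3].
21952*sqrt(3)*exp(28/15)/91125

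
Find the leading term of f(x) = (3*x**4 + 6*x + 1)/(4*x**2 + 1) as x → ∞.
3*x**2/4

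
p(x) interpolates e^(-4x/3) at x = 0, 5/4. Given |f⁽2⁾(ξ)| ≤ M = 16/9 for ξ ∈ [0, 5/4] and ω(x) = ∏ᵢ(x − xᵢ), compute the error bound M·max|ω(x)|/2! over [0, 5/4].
25/72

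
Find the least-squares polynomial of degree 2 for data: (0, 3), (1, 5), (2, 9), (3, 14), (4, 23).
22/7 + (43/70)x + (15/14)x²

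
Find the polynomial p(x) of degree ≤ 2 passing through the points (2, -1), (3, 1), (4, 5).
x**2 - 3*x + 1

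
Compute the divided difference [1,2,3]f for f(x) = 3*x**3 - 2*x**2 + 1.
16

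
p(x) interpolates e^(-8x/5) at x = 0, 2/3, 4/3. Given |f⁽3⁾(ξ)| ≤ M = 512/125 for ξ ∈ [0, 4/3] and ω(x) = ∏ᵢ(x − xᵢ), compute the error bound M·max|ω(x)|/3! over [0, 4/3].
4096*sqrt(3)/91125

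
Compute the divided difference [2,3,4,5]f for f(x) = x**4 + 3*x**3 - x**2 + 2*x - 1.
17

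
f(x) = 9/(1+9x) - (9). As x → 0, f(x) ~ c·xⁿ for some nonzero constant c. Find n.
1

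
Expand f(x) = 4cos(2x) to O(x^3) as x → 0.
4 - 8*x**2 + O(x**3)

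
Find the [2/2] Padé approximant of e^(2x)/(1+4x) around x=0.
(37*x**2/51 + 23*x/17 + 1)/(-131*x**2/51 + 57*x/17 + 1)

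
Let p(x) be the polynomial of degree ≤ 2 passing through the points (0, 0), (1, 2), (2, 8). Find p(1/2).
1/2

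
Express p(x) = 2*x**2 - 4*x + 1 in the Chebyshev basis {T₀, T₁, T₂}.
(2)T₀ + (-4)T₁ + T₂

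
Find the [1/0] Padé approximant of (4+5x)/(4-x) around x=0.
3*x/2 + 1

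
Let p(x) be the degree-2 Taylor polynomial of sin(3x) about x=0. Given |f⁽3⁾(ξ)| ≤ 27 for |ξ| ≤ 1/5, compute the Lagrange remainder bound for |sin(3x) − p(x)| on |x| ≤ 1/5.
9/250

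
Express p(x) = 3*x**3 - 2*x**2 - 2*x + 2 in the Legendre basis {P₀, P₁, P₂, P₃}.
(4/3)P₀ + (-1/5)P₁ + (-4/3)P₂ + (6/5)P₃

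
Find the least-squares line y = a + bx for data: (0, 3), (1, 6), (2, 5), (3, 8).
a = 17/5, b = 7/5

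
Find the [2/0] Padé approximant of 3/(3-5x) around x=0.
25*x**2/9 + 5*x/3 + 1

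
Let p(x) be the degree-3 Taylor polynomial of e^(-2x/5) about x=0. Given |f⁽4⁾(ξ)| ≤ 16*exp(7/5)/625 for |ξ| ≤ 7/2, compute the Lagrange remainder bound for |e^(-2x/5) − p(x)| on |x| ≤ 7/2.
2401*exp(7/5)/15000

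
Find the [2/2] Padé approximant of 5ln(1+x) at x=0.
5*x*(x + 2)/(2*(x**2/6 + x + 1))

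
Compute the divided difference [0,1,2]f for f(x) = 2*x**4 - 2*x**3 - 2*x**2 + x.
6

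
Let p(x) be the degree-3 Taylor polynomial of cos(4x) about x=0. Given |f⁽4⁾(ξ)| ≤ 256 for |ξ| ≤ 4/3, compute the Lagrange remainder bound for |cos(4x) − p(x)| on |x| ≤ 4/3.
8192/243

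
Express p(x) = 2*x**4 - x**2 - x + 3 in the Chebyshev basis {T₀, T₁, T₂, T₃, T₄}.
(13/4)T₀ - T₁ + (1/2)T₂ + (1/4)T₄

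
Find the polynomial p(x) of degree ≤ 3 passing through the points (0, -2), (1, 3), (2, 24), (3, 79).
3*x**3 - x**2 + 3*x - 2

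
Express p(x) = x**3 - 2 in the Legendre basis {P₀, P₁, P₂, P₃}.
(-2)P₀ + (3/5)P₁ + (2/5)P₃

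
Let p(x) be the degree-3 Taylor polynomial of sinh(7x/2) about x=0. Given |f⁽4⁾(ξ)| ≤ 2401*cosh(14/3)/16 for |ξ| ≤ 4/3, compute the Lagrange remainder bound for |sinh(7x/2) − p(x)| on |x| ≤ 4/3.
4802*cosh(14/3)/243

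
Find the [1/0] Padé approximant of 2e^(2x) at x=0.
4*x + 2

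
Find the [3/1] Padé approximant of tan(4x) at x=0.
64*x**3/3 + 4*x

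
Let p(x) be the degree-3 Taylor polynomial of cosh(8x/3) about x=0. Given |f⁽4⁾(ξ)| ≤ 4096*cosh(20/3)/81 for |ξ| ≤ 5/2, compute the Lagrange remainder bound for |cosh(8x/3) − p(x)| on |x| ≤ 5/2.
20000*cosh(20/3)/243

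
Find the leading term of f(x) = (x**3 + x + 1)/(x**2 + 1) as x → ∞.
x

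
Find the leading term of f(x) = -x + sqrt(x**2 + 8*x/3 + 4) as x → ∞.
4/3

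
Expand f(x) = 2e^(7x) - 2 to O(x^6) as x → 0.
14*x + 49*x**2 + 343*x**3/3 + 2401*x**4/12 + 16807*x**5/60 + O(x**6)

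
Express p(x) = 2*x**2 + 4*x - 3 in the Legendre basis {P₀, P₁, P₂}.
(-7/3)P₀ + (4)P₁ + (4/3)P₂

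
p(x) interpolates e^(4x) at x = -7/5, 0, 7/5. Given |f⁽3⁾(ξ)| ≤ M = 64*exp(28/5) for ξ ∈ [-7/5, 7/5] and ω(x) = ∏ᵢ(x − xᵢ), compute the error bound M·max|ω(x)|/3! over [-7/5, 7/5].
21952*sqrt(3)*exp(28/5)/3375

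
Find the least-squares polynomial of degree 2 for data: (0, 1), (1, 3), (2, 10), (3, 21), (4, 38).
37/35 + (-18/35)x + (17/7)x²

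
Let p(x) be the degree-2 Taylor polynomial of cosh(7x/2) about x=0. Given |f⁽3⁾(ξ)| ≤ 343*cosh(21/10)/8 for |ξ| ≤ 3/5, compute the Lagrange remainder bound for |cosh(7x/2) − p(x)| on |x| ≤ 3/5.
3087*cosh(21/10)/2000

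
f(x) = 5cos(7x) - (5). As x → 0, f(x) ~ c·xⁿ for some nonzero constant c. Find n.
2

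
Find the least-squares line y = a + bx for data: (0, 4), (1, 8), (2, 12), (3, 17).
a = 19/5, b = 43/10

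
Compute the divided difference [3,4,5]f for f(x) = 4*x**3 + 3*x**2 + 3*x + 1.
51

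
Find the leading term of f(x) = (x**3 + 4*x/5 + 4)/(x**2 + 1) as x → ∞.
x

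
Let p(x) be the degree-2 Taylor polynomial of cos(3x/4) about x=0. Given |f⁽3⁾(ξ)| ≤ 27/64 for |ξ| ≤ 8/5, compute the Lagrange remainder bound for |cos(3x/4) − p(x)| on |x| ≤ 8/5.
36/125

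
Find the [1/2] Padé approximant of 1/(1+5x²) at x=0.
1/(5*x**2 + 1)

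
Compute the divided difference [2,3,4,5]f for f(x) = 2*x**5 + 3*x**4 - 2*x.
292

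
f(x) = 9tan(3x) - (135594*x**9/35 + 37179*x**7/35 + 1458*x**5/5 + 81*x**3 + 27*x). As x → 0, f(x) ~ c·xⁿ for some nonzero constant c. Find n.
11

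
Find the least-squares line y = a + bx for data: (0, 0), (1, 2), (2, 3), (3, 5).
a = 1/10, b = 8/5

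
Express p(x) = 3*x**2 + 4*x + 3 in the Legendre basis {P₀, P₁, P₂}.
(4)P₀ + (4)P₁ + (2)P₂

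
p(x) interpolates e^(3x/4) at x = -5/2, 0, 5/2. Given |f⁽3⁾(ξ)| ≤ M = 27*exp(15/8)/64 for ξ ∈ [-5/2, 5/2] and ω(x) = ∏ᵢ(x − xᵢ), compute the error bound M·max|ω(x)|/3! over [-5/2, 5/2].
125*sqrt(3)*exp(15/8)/512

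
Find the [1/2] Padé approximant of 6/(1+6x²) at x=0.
6/(6*x**2 + 1)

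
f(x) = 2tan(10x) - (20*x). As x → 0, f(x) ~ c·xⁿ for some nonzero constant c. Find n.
3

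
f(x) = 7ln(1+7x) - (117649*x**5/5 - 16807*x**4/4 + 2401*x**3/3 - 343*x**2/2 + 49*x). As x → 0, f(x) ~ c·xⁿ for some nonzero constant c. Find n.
6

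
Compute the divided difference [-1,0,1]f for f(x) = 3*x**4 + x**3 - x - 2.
3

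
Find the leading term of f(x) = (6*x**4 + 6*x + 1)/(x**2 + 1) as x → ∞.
6*x**2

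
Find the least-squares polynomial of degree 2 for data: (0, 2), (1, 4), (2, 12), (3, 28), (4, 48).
66/35 + (-34/35)x + (22/7)x²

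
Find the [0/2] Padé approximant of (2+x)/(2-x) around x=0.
1/(x**2/2 - x + 1)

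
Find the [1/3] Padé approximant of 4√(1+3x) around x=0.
(21*x/2 + 4)/(27*x**3/64 - 9*x**2/16 + 9*x/8 + 1)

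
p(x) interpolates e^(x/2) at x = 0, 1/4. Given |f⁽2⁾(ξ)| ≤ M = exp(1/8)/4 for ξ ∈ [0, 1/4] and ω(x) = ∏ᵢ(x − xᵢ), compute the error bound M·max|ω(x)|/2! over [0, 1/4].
exp(1/8)/512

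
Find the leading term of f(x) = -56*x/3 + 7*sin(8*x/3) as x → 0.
-1792*x**3/81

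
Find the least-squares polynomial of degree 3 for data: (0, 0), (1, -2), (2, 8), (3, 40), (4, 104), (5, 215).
-10/63 + (-1139/378)x + (-73/252)x² + (205/108)x³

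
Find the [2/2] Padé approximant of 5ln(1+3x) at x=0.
15*x*(3*x + 2)/(2*(3*x**2/2 + 3*x + 1))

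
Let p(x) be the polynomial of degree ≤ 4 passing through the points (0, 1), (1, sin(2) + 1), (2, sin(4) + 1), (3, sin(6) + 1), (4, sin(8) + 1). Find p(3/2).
45*sin(4)/64 + 3*sin(8)/128 - 5*sin(6)/32 + 15*sin(2)/32 + 1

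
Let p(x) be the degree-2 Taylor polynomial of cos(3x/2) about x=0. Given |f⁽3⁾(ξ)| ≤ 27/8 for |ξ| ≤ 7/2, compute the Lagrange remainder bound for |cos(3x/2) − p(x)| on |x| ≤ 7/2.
3087/128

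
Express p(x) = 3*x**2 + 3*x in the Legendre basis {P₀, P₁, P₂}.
P₀ + (3)P₁ + (2)P₂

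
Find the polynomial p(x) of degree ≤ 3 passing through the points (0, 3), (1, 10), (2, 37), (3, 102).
3*x**3 + x**2 + 3*x + 3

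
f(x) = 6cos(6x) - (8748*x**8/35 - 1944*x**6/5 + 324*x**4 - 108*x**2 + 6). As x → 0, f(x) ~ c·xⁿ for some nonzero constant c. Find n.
10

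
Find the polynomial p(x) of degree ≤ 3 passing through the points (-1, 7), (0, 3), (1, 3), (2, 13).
x**3 + 2*x**2 - 3*x + 3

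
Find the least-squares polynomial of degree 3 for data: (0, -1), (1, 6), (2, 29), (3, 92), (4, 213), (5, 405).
-38/63 + (319/189)x + (169/252)x² + (329/108)x³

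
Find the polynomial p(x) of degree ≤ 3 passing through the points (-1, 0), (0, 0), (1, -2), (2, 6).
2*x**3 - x**2 - 3*x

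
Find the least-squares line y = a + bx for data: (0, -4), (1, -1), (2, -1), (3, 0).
a = -33/10, b = 6/5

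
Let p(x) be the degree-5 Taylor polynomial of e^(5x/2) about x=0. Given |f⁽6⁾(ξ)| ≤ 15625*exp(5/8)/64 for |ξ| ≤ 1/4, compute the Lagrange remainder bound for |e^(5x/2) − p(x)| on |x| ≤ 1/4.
3125*exp(5/8)/37748736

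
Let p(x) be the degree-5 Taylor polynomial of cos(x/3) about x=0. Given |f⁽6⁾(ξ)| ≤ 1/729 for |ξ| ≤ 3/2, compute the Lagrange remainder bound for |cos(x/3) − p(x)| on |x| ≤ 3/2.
1/46080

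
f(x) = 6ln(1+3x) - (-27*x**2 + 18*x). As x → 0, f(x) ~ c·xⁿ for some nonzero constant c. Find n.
3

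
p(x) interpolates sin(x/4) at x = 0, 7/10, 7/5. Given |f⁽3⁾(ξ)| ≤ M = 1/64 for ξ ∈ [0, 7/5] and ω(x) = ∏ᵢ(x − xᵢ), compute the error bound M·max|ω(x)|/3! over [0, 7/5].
343*sqrt(3)/1728000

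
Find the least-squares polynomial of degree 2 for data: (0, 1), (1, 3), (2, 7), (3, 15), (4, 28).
46/35 + (-29/35)x + (13/7)x²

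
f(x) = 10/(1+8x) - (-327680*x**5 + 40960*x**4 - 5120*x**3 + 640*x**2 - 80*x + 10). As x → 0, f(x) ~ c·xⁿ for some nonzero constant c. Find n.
6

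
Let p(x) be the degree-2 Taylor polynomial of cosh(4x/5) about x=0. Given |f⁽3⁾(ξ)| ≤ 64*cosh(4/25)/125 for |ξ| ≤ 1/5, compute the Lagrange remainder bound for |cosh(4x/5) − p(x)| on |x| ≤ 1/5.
32*cosh(4/25)/46875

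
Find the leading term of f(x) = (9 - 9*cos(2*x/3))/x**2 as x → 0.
2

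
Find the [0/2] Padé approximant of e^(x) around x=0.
1/(x**2/2 - x + 1)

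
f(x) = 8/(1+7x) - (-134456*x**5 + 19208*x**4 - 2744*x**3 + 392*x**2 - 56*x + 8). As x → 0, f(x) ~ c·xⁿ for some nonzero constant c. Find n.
6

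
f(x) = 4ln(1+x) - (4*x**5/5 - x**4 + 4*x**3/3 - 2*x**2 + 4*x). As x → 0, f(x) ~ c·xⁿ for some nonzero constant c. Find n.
6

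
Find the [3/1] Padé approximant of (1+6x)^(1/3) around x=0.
(-8*x**3/3 + 4*x**2 + 6*x + 1)/(4*x + 1)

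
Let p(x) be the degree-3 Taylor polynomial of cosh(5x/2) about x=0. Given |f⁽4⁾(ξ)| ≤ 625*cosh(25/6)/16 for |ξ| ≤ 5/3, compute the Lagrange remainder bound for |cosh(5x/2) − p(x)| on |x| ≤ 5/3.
390625*cosh(25/6)/31104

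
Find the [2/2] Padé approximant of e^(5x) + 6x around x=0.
(85*x**2/12 + 149*x/14 + 1)/(-125*x**2/84 - 5*x/14 + 1)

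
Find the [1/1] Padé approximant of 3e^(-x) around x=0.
(3 - 3*x/2)/(x/2 + 1)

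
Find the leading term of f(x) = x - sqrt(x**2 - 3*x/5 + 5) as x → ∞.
3/10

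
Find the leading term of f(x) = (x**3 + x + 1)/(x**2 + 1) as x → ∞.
x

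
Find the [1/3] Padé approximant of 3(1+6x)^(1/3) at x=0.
(15*x + 3)/(8*x**3/3 - 2*x**2 + 3*x + 1)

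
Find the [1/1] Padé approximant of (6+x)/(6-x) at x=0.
(x/6 + 1)/(1 - x/6)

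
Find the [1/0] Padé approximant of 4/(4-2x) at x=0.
x/2 + 1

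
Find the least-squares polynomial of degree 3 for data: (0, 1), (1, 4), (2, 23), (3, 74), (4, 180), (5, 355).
127/126 + (1229/756)x + (-409/252)x² + (167/54)x³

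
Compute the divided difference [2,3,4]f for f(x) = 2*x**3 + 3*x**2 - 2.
21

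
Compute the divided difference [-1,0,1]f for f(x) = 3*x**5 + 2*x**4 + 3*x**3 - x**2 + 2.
1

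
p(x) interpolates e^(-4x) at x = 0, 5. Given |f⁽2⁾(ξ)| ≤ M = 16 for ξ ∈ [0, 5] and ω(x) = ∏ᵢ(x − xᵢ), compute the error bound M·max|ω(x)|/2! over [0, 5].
50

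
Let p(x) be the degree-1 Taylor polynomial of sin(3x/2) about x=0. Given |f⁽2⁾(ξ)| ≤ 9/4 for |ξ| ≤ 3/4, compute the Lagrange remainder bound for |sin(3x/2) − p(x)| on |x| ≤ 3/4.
81/128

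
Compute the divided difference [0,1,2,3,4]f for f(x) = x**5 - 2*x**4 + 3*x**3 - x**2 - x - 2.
8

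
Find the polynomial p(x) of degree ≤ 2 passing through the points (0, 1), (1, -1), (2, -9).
-3*x**2 + x + 1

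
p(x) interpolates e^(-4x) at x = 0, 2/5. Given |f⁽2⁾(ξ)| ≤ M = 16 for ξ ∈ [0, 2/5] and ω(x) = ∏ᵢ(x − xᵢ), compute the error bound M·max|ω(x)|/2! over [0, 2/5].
8/25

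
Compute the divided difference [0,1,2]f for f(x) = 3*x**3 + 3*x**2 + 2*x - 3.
12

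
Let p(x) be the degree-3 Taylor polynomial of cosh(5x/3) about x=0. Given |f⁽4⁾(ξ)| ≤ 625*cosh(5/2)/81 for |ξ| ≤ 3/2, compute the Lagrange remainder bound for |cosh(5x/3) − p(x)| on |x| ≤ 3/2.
625*cosh(5/2)/384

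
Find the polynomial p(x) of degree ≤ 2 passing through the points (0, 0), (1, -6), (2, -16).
-2*x**2 - 4*x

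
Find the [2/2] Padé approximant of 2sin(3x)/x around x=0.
(6 - 63*x**2/10)/(9*x**2/20 + 1)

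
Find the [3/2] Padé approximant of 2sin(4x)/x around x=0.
(8 - 224*x**2/15)/(4*x**2/5 + 1)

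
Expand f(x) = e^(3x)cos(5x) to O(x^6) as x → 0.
1 + 3*x - 8*x**2 - 33*x**3 - 161*x**4/6 + 239*x**5/10 + O(x**6)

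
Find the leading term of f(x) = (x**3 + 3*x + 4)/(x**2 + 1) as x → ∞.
x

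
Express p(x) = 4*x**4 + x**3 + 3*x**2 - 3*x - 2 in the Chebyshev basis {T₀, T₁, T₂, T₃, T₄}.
T₀ + (-9/4)T₁ + (7/2)T₂ + (1/4)T₃ + (1/2)T₄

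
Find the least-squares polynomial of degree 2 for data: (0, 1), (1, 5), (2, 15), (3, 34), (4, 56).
29/35 + (73/70)x + (45/14)x²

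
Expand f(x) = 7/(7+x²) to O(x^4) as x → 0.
1 - x**2/7 + O(x**4)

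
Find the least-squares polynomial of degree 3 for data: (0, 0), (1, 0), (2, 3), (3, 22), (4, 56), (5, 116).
11/63 + (-328/189)x + (-13/63)x² + (28/27)x³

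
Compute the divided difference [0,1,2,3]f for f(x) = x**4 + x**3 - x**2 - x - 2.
7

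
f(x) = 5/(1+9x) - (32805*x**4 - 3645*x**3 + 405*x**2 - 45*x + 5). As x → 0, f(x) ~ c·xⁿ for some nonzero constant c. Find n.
5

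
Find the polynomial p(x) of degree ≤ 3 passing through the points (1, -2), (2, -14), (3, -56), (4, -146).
-3*x**3 + 3*x**2 - 2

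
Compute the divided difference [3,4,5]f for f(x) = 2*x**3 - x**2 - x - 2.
23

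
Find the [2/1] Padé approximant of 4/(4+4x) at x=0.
1/(x + 1)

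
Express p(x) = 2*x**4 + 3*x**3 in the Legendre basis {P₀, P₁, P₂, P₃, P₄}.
(2/5)P₀ + (9/5)P₁ + (8/7)P₂ + (6/5)P₃ + (16/35)P₄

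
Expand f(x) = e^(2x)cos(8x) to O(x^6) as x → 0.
1 + 2*x - 30*x**2 - 188*x**3/3 + 322*x**4/3 + 4484*x**5/15 + O(x**6)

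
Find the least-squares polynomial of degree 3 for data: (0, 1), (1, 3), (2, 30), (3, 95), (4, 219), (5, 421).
47/63 + (-737/378)x + (253/126)x² + (82/27)x³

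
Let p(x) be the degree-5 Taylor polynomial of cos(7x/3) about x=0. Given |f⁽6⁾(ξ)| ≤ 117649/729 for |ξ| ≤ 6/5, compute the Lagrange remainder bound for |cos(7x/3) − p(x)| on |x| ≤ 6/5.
470596/703125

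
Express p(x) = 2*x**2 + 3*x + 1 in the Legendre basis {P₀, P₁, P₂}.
(5/3)P₀ + (3)P₁ + (4/3)P₂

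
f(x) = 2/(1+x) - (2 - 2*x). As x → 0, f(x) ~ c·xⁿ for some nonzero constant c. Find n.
2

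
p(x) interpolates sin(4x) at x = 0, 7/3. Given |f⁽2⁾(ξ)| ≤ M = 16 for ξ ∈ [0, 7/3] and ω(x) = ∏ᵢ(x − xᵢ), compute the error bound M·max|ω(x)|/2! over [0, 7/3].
98/9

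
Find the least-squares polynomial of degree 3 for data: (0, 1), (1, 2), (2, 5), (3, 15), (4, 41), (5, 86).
65/63 + (401/189)x + (-139/63)x² + (28/27)x³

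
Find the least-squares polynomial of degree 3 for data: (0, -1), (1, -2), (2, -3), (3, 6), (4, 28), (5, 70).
-107/126 + (-463/756)x + (-263/126)x² + (109/108)x³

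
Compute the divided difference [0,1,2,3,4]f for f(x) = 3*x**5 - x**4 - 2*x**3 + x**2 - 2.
29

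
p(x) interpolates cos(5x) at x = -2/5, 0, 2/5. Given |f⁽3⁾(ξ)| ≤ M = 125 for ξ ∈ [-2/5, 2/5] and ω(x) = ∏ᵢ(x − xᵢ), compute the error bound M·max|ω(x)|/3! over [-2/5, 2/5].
8*sqrt(3)/27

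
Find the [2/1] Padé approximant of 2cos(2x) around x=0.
2 - 4*x**2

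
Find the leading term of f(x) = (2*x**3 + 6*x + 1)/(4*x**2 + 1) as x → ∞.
x/2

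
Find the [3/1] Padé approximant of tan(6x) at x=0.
72*x**3 + 6*x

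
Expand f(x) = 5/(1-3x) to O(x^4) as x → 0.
5 + 15*x + 45*x**2 + 135*x**3 + O(x**4)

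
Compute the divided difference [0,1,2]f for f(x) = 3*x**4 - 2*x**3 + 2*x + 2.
15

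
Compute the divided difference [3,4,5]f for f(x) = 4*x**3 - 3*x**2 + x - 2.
45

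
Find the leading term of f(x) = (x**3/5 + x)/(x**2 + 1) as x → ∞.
x/5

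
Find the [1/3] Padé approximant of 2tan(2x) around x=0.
4*x/(1 - 4*x**2/3)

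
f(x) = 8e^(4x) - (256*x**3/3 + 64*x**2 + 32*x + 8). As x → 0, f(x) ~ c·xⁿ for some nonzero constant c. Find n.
4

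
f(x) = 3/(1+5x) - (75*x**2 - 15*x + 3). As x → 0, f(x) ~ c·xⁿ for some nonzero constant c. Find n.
3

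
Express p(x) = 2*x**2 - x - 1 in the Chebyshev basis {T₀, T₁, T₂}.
-T₁ + T₂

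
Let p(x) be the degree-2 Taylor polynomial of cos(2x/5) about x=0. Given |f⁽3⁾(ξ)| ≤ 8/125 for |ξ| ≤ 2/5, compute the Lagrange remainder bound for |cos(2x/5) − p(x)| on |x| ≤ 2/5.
32/46875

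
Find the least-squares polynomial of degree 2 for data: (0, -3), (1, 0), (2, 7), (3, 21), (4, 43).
-18/7 + (-109/70)x + (45/14)x²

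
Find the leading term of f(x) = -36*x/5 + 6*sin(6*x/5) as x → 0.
-216*x**3/125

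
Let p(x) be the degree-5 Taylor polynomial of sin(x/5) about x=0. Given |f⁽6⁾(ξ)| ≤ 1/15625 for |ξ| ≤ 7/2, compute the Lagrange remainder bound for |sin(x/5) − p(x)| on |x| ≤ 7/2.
117649/720000000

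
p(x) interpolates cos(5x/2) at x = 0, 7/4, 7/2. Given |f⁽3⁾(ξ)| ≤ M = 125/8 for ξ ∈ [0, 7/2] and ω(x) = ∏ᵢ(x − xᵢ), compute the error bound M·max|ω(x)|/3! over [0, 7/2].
42875*sqrt(3)/13824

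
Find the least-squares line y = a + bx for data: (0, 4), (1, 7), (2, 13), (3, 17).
a = 7/2, b = 9/2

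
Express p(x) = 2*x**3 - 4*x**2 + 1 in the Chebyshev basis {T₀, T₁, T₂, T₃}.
-T₀ + (3/2)T₁ + (-2)T₂ + (1/2)T₃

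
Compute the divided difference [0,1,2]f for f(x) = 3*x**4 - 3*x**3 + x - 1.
12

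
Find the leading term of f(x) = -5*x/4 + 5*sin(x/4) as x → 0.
-5*x**3/384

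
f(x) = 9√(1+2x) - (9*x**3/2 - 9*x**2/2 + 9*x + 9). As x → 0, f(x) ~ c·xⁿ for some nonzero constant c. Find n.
4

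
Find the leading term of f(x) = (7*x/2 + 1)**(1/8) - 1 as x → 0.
7*x/16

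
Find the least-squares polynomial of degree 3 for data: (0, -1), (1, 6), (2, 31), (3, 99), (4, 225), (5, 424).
-38/63 + (89/378)x + (269/126)x² + (80/27)x³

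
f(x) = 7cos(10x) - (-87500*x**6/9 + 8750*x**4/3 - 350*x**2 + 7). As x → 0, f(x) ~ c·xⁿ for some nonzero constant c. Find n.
8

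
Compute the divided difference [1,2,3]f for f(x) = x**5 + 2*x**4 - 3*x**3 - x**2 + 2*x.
121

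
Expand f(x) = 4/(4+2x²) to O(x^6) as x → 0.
1 - x**2/2 + x**4/4 + O(x**6)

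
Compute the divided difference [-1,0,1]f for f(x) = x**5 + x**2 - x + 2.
1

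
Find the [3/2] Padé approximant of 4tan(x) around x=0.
4*x*(15 - x**2)/(15*(1 - 2*x**2/5))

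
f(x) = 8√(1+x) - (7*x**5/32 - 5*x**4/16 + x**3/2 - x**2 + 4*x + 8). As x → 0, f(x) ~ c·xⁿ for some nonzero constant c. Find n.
6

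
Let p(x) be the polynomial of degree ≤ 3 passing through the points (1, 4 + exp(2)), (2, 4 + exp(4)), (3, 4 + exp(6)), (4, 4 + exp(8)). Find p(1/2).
-5*exp(8)/16 - 35*exp(4)/16 + 4 + 35*exp(2)/16 + 21*exp(6)/16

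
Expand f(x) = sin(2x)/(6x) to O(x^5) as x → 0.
1/3 - 2*x**2/9 + 2*x**4/45 + O(x**5)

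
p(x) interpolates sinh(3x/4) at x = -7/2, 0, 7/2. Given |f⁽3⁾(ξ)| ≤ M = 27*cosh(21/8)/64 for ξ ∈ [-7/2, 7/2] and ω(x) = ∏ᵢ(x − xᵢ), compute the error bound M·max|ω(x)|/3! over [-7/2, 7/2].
343*sqrt(3)*cosh(21/8)/512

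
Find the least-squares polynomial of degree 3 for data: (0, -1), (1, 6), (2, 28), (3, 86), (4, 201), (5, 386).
-47/63 + (1457/378)x + (-59/63)x² + (169/54)x³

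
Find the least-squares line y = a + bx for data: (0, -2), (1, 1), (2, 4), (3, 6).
a = -9/5, b = 27/10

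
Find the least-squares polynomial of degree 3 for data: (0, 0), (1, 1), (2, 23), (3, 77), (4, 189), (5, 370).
-5/42 + (-415/252)x + (5/12)x² + (53/18)x³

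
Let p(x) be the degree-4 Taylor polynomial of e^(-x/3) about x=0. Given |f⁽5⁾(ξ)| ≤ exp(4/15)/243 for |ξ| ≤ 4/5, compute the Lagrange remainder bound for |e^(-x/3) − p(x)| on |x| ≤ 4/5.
128*exp(4/15)/11390625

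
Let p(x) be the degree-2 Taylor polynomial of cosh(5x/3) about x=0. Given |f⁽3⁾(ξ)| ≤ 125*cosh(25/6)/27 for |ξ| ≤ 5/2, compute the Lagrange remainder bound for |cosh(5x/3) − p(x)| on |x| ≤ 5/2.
15625*cosh(25/6)/1296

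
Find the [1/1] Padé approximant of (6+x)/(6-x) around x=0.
(x/6 + 1)/(1 - x/6)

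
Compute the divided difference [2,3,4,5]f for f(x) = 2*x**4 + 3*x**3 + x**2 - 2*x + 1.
31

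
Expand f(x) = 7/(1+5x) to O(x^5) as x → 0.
7 - 35*x + 175*x**2 - 875*x**3 + 4375*x**4 + O(x**5)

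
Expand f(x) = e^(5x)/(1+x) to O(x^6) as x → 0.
1 + 4*x + 17*x**2/2 + 37*x**3/3 + 329*x**4/24 + 37*x**5/3 + O(x**6)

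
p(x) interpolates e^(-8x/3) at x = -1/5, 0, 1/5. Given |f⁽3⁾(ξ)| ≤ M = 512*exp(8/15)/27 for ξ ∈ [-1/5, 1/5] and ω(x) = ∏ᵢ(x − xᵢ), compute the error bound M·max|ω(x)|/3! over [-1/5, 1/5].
512*sqrt(3)*exp(8/15)/91125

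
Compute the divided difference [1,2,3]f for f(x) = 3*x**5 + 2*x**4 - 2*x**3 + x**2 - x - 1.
309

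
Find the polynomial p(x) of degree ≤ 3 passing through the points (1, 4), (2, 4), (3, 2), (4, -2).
-x**2 + 3*x + 2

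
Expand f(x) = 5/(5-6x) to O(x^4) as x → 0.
1 + 6*x/5 + 36*x**2/25 + 216*x**3/125 + O(x**4)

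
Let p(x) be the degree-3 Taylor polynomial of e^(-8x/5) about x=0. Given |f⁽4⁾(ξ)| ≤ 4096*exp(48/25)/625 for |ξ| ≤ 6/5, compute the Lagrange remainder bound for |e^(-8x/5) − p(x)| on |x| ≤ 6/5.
221184*exp(48/25)/390625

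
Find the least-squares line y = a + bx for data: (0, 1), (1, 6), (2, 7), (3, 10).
a = 9/5, b = 14/5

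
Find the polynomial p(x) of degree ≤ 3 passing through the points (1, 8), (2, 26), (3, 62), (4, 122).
x**3 + 3*x**2 + 2*x + 2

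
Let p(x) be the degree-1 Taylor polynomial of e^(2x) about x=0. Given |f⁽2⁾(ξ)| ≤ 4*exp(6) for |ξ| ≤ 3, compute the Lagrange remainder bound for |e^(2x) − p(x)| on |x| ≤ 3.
18*exp(6)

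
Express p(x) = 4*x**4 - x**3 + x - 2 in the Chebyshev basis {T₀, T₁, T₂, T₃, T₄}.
(-1/2)T₀ + (1/4)T₁ + (2)T₂ + (-1/4)T₃ + (1/2)T₄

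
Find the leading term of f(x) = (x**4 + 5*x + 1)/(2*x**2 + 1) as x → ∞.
x**2/2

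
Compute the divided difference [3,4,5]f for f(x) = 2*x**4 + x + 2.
194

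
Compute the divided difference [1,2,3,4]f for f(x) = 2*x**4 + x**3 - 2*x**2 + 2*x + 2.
21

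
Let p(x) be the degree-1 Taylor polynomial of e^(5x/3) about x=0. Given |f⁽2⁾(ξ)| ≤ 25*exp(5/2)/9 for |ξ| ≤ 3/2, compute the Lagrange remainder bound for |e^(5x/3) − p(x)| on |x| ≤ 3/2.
25*exp(5/2)/8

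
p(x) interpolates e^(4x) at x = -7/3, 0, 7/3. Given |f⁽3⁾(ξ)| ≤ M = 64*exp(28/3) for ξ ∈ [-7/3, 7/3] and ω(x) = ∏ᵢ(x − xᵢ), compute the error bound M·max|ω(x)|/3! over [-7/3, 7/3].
21952*sqrt(3)*exp(28/3)/729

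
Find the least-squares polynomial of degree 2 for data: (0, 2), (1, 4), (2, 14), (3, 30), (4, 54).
68/35 + (-9/7)x + (25/7)x²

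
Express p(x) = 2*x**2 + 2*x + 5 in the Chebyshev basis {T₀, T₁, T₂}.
(6)T₀ + (2)T₁ + T₂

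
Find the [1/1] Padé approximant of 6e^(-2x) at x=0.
(6 - 6*x)/(x + 1)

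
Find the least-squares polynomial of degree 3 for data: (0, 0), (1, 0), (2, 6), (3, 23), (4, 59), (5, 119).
-1/42 + (-125/252)x + (-5/12)x² + (19/18)x³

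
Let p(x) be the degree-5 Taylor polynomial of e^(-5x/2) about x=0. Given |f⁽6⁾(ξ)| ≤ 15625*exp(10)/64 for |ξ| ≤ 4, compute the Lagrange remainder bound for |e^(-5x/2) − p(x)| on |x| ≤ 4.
12500*exp(10)/9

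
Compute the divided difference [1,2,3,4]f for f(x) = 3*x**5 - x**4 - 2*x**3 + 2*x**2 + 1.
183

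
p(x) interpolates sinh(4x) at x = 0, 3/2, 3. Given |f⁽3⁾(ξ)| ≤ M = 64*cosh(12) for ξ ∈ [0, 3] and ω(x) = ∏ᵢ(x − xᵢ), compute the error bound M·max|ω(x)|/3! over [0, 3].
8*sqrt(3)*cosh(12)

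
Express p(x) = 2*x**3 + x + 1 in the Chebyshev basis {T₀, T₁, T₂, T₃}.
T₀ + (5/2)T₁ + (1/2)T₃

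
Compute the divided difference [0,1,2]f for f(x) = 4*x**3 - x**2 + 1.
11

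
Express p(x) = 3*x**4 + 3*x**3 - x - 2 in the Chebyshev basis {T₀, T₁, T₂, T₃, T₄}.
(-7/8)T₀ + (5/4)T₁ + (3/2)T₂ + (3/4)T₃ + (3/8)T₄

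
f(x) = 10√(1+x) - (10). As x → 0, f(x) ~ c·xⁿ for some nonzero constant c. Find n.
1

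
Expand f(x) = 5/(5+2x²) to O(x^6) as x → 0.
1 - 2*x**2/5 + 4*x**4/25 + O(x**6)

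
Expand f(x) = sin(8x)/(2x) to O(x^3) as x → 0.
4 - 128*x**2/3 + O(x**3)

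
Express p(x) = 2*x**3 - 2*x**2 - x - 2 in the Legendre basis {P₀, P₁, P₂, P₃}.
(-8/3)P₀ + (1/5)P₁ + (-4/3)P₂ + (4/5)P₃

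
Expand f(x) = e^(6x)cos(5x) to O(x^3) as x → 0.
1 + 6*x + 11*x**2/2 + O(x**3)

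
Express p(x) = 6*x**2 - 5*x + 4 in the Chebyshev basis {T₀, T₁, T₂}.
(7)T₀ + (-5)T₁ + (3)T₂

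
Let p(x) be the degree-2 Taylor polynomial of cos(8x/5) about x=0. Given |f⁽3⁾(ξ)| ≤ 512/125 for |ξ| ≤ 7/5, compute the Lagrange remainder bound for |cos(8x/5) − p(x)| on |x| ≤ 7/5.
87808/46875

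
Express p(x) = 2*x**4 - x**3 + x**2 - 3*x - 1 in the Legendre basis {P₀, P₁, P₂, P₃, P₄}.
(-4/15)P₀ + (-18/5)P₁ + (38/21)P₂ + (-2/5)P₃ + (16/35)P₄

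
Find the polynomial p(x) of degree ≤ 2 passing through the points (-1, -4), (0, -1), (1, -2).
-2*x**2 + x - 1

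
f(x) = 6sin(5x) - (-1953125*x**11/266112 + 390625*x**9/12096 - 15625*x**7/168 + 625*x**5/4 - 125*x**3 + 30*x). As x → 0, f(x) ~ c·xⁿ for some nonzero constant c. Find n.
13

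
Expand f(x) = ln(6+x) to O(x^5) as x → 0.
log(6) + x/6 - x**2/72 + x**3/648 - x**4/5184 + O(x**5)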